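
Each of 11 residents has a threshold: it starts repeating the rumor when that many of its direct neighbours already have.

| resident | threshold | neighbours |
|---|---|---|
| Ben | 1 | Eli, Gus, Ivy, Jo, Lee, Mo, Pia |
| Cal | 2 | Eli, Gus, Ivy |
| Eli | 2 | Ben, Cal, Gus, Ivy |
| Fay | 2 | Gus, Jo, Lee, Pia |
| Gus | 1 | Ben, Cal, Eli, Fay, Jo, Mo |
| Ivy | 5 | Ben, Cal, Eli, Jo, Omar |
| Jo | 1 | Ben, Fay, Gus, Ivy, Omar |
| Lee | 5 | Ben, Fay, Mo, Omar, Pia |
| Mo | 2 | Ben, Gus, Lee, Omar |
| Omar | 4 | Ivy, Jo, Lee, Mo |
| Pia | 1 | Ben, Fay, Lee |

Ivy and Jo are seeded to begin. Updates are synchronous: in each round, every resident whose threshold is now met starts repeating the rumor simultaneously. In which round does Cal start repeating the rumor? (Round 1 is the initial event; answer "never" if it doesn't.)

3

Round 1 — Ivy, Jo start repeating the rumor (initial).
Round 2 — checking thresholds:
  Ben: 2 of 7 neighbours ≥ 1, starts repeating the rumor.
  Cal: 1 of 3 neighbours < 2, not yet.
  Eli: 1 of 4 neighbours < 2, not yet.
  Fay: 1 of 4 neighbours < 2, not yet.
  Gus: 1 of 6 neighbours ≥ 1, starts repeating the rumor.
  Omar: 2 of 4 neighbours < 4, not yet.
Round 3 — checking thresholds:
  Cal: 2 of 3 neighbours ≥ 2, starts repeating the rumor.
  Eli: 3 of 4 neighbours ≥ 2, starts repeating the rumor.
  Fay: 2 of 4 neighbours ≥ 2, starts repeating the rumor.
  Lee: 1 of 5 neighbours < 5, not yet.
  Mo: 2 of 4 neighbours ≥ 2, starts repeating the rumor.
  Omar: 2 of 4 neighbours < 4, not yet.
  Pia: 1 of 3 neighbours ≥ 1, starts repeating the rumor.
Round 4 — no new spreads; cascade stops.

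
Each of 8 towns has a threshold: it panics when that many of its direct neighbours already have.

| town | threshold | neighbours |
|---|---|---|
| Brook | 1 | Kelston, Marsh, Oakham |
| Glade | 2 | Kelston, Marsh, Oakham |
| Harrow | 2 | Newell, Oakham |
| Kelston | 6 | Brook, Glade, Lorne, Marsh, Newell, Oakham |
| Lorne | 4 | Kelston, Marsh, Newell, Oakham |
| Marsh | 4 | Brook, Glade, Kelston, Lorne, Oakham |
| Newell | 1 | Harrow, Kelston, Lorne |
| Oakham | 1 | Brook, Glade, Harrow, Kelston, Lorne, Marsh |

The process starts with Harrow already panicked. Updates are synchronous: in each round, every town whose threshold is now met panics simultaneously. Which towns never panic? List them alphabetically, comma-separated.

Glade, Kelston, Lorne, Marsh

Round 1 — Harrow panics (initial).
Round 2 — checking thresholds:
  Newell: 1 of 3 neighbours ≥ 1, panics.
  Oakham: 1 of 6 neighbours ≥ 1, panics.
Round 3 — checking thresholds:
  Brook: 1 of 3 neighbours ≥ 1, panics.
  Glade: 1 of 3 neighbours < 2, not yet.
  Kelston: 2 of 6 neighbours < 6, not yet.
  Lorne: 2 of 4 neighbours < 4, not yet.
  Marsh: 1 of 5 neighbours < 4, not yet.
Round 4 — no new panics; cascade stops.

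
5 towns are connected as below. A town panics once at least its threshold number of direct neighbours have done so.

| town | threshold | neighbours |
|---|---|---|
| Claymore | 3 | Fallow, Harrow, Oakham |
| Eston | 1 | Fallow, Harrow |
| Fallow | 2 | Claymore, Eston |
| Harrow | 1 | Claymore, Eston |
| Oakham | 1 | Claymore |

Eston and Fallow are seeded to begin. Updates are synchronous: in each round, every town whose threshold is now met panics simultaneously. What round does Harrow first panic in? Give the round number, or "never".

2

Round 1 — Eston, Fallow panic (initial).
Round 2 — checking thresholds:
  Claymore: 1 of 3 neighbours < 3, below threshold.
  Harrow: 1 of 2 neighbours ≥ 1, panics.
Round 3 — no new panics; cascade stops.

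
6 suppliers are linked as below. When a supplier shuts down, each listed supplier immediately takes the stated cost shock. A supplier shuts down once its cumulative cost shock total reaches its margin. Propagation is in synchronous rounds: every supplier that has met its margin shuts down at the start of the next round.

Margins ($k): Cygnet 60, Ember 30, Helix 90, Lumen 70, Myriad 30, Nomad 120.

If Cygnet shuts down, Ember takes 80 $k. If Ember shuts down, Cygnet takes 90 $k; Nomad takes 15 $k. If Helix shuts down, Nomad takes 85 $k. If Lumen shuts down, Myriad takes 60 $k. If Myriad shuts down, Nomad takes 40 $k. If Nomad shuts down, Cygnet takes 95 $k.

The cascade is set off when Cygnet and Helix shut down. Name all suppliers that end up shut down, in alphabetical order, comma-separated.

Cygnet, Ember, Helix

Round 1 — Cygnet, Helix shut down (initial).
  Ember: +80 → 80 ≥ 30
  Nomad: +85 → 85 < 120
Round 2 — Ember shuts down.
  Nomad: +15 → 100 < 120
No further shutdowns.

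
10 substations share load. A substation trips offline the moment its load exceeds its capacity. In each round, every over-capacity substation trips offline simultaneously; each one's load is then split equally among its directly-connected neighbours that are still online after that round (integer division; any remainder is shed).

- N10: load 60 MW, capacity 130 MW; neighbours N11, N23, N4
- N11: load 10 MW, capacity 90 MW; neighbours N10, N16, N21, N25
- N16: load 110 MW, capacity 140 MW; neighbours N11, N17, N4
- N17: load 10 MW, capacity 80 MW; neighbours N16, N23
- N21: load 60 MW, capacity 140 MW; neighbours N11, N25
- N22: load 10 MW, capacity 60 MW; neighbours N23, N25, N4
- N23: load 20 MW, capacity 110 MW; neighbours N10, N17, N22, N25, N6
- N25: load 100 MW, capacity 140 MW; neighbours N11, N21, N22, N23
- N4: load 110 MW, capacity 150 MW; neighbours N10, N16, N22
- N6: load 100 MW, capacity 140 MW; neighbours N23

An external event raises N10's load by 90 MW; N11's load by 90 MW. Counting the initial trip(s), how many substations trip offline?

Round 1 — N10 at 150 > 130; N11 at 100 > 90. N10, N11 trip offline.
  N10 sheds 150 MW to N23, N4: 75 each.
    N23: 20+75 = 95 ≤ 110
    N4: 110+75 = 185 > 150
  N11 sheds 100 MW to N16, N21, N25: 33 each (1 lost).
    N16: 110+33 = 143 > 140
    N21: 60+33 = 93 ≤ 140
    N25: 100+33 = 133 ≤ 140
Round 2 — N16, N4 trip offline.
  N16 sheds 143 MW to N17: 143 each.
    N17: 10+143 = 153 > 80
  N4 sheds 185 MW to N22: 185 each.
    N22: 10+185 = 195 > 60
Round 3 — N17, N22 trip offline.
  N17 sheds 153 MW to N23: 153 each.
    N23: 95+153 = 248 > 110
  N22 sheds 195 MW to N23, N25: 97 each (1 lost).
    N23: 248+97 = 345 > 110
    N25: 133+97 = 230 > 140
Round 4 — N23, N25 trip offline.
  N23 sheds 345 MW to N6: 345 each.
    N6: 100+345 = 445 > 140
  N25 sheds 230 MW to N21: 230 each.
    N21: 93+230 = 323 > 140
Round 5 — N21, N6 trip offline.
  N21 sheds 323 MW: no online neighbours, lost.
  N6 sheds 445 MW: no online neighbours, lost.
No further trips.

10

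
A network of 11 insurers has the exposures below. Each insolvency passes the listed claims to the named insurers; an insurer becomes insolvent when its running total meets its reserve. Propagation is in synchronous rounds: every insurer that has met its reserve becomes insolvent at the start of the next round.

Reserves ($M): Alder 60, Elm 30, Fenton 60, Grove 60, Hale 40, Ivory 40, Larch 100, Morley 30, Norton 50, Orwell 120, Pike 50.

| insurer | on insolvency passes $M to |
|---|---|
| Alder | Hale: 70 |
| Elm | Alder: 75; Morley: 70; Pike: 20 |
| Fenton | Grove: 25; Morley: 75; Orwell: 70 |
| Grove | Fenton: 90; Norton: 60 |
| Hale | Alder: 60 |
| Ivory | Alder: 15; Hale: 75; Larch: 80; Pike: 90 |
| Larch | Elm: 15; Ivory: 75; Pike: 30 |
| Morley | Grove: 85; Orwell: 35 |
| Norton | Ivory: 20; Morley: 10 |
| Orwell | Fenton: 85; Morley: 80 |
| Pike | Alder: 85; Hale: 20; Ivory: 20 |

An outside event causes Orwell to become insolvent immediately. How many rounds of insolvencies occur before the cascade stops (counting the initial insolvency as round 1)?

Round 1 — Orwell becomes insolvent (initial).
  Fenton: +85 → 85 ≥ 60
  Morley: +80 → 80 ≥ 30
Round 2 — Fenton, Morley become insolvent.
  Grove: +25+85 → 110 ≥ 60
Round 3 — Grove becomes insolvent.
  Norton: +60 → 60 ≥ 50
Round 4 — Norton becomes insolvent.
  Ivory: +20 → 20 < 40
No further insolvencies.

4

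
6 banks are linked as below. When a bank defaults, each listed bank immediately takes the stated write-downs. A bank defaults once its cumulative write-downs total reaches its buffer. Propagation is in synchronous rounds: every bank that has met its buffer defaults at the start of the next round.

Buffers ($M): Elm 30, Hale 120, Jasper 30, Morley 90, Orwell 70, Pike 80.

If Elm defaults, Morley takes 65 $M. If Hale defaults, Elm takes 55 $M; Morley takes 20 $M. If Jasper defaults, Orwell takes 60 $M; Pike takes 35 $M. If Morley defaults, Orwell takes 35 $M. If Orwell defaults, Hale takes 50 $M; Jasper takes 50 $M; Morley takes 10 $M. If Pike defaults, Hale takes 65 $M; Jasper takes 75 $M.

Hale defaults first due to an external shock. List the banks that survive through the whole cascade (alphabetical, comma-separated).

Jasper, Morley, Orwell, Pike

Round 1 — Hale defaults (initial).
  Elm: +55 → 55 ≥ 30
  Morley: +20 → 20 < 90
Round 2 — Elm defaults.
  Morley: +65 → 85 < 90
No further defaults.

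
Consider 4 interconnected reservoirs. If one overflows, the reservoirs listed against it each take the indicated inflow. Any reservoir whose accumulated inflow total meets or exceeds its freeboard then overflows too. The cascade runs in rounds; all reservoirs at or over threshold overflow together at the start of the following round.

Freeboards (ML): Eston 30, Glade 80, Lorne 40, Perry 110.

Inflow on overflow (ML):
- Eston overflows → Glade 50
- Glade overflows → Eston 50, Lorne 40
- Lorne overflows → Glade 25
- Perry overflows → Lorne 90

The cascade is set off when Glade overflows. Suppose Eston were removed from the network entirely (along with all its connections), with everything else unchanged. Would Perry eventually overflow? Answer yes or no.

no

With Eston removed:
Round 1 — Glade overflows (initial).
  Lorne: +40 → 40 ≥ 40
Round 2 — Lorne overflows.
No further overflows.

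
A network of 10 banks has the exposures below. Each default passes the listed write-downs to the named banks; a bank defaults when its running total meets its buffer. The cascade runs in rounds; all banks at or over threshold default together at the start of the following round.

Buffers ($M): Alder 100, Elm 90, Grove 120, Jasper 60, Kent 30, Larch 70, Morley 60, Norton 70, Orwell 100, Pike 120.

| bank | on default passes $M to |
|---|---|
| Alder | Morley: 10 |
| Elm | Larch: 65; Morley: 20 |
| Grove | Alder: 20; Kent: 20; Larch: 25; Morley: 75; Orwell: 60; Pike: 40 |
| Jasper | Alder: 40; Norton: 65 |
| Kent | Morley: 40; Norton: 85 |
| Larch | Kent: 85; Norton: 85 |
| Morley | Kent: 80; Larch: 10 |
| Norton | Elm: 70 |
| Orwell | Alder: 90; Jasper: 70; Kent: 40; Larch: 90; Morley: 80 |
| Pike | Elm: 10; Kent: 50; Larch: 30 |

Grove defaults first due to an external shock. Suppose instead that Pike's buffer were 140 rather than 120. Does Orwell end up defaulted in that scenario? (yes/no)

With Pike's buffer at 140:
Round 1 — Grove defaults (initial).
  Alder: +20 → 20 < 100
  Kent: +20 → 20 < 30
  Larch: +25 → 25 < 70
  Morley: +75 → 75 ≥ 60
  Orwell: +60 → 60 < 100
  Pike: +40 → 40 < 140
Round 2 — Morley defaults.
  Kent: +80 → 100 ≥ 30
  Larch: +10 → 35 < 70
Round 3 — Kent defaults.
  Norton: +85 → 85 ≥ 70
Round 4 — Norton defaults.
  Elm: +70 → 70 < 90
No further defaults.

no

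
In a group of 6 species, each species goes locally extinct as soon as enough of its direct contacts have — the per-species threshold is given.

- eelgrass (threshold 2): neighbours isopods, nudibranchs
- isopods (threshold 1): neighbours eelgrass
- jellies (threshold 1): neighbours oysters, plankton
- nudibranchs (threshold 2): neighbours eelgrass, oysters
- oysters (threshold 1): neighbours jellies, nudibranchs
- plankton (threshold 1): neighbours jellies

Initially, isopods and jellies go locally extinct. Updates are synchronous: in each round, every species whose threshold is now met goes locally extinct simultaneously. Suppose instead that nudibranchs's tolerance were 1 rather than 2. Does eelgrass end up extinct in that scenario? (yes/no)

With nudibranchs's tolerance at 1:
Round 1 — isopods, jellies go locally extinct (initial).
Round 2 — checking thresholds:
  eelgrass: 1 of 2 neighbours < 2, not yet.
  oysters: 1 of 2 neighbours ≥ 1, goes locally extinct.
  plankton: 1 of 1 neighbours ≥ 1, goes locally extinct.
Round 3 — checking thresholds:
  eelgrass: 1 of 2 neighbours < 2, not yet.
  nudibranchs: 1 of 2 neighbours ≥ 1, goes locally extinct.
Round 4 — checking thresholds:
  eelgrass: 2 of 2 neighbours ≥ 2, goes locally extinct.
Round 5 — no new extinctions; cascade stops.

yes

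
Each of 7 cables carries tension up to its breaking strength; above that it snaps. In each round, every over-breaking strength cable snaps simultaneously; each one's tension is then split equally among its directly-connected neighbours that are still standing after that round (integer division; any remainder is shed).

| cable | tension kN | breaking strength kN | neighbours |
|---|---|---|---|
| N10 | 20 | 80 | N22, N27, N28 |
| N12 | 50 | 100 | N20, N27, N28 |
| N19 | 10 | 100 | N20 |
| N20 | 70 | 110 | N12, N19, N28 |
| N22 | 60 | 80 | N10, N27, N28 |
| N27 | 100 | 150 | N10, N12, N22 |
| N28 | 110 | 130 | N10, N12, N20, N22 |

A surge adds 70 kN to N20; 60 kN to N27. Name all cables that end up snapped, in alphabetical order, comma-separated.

N10, N12, N20, N22, N27, N28

Round 1 — N20 at 140 > 110; N27 at 160 > 150. N20, N27 snap.
  N20 sheds 140 kN to N12, N19, N28: 46 each (2 lost).
    N12: 50+46 = 96 ≤ 100
    N19: 10+46 = 56 ≤ 100
    N28: 110+46 = 156 > 130
  N27 sheds 160 kN to N10, N12, N22: 53 each (1 lost).
    N10: 20+53 = 73 ≤ 80
    N12: 96+53 = 149 > 100
    N22: 60+53 = 113 > 80
Round 2 — N12, N22, N28 snap.
  N12 sheds 149 kN: no online neighbours, lost.
  N22 sheds 113 kN to N10: 113 each.
    N10: 73+113 = 186 > 80
  N28 sheds 156 kN to N10: 156 each.
    N10: 186+156 = 342 > 80
Round 3 — N10 snaps.
  N10 sheds 342 kN: no online neighbours, lost.
No further breaks.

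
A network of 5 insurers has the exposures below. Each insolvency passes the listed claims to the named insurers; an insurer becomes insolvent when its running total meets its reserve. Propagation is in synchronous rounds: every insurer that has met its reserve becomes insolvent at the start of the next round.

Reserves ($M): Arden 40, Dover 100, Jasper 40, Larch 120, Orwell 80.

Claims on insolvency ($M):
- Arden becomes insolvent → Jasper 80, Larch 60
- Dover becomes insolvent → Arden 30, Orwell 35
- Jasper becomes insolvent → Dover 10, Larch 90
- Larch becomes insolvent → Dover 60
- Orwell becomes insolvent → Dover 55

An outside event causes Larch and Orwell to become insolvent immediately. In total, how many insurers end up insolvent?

3

Round 1 — Larch, Orwell become insolvent (initial).
  Dover: +60+55 → 115 ≥ 100
Round 2 — Dover becomes insolvent.
  Arden: +30 → 30 < 40
No further insolvencies.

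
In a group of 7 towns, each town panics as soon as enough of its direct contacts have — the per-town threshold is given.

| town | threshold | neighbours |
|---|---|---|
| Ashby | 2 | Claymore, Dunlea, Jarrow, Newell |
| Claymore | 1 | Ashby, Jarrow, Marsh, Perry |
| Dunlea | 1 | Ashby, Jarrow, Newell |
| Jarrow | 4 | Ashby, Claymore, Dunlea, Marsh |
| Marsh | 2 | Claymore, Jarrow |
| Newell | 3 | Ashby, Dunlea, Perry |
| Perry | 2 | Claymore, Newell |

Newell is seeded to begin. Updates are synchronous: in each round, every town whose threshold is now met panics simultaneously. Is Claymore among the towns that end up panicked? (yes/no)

Round 1 — Newell panics (initial).
Round 2 — checking thresholds:
  Ashby: 1 of 4 neighbours < 2, below threshold.
  Dunlea: 1 of 3 neighbours ≥ 1, panics.
  Perry: 1 of 2 neighbours < 2, below threshold.
Round 3 — checking thresholds:
  Ashby: 2 of 4 neighbours ≥ 2, panics.
  Jarrow: 1 of 4 neighbours < 4, below threshold.
  Perry: 1 of 2 neighbours < 2, below threshold.
Round 4 — checking thresholds:
  Claymore: 1 of 4 neighbours ≥ 1, panics.
  Jarrow: 2 of 4 neighbours < 4, below threshold.
  Perry: 1 of 2 neighbours < 2, below threshold.
Round 5 — checking thresholds:
  Jarrow: 3 of 4 neighbours < 4, below threshold.
  Marsh: 1 of 2 neighbours < 2, below threshold.
  Perry: 2 of 2 neighbours ≥ 2, panics.
Round 6 — no new panics; cascade stops.

yes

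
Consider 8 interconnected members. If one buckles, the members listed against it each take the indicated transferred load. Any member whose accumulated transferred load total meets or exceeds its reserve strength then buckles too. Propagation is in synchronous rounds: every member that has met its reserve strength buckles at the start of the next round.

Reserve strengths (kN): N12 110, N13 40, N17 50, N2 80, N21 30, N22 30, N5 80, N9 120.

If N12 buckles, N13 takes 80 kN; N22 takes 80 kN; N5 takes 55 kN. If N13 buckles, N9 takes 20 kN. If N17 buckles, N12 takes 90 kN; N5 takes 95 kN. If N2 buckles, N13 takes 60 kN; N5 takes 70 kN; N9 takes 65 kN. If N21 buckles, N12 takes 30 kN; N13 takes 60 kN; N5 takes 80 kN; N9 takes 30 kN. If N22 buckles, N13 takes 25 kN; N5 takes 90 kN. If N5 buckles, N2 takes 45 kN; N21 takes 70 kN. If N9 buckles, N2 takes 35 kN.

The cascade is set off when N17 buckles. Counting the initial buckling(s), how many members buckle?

6

Round 1 — N17 buckles (initial).
  N12: +90 → 90 < 110
  N5: +95 → 95 ≥ 80
Round 2 — N5 buckles.
  N2: +45 → 45 < 80
  N21: +70 → 70 ≥ 30
Round 3 — N21 buckles.
  N12: +30 → 120 ≥ 110
  N13: +60 → 60 ≥ 40
  N9: +30 → 30 < 120
Round 4 — N12, N13 buckle.
  N22: +80 → 80 ≥ 30
  N9: +20 → 50 < 120
Round 5 — N22 buckles.
No further bucklings.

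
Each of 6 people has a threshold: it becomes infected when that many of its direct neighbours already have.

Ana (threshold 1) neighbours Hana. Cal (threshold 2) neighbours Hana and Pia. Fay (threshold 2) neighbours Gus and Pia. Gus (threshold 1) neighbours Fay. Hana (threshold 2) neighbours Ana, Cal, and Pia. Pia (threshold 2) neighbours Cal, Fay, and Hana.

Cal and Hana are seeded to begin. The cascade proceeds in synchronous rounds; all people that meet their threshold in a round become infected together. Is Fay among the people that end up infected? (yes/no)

no

Round 1 — Cal, Hana become infected (initial).
Round 2 — checking thresholds:
  Ana: 1 of 1 neighbours ≥ 1, becomes infected.
  Pia: 2 of 3 neighbours ≥ 2, becomes infected.
Round 3 — no new infections; cascade stops.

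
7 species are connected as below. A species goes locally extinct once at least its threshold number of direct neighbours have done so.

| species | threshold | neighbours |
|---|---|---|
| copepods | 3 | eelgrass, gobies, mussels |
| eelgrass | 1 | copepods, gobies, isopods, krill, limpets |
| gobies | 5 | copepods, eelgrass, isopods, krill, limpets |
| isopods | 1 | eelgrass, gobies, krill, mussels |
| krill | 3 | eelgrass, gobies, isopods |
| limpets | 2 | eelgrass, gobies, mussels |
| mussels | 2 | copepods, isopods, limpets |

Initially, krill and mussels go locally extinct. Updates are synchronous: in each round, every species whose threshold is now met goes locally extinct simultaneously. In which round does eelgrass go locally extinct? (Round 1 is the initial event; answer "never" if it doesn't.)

Round 1 — krill, mussels go locally extinct (initial).
Round 2 — checking thresholds:
  copepods: 1 of 3 neighbours < 3, below threshold.
  eelgrass: 1 of 5 neighbours ≥ 1, goes locally extinct.
  gobies: 1 of 5 neighbours < 5, below threshold.
  isopods: 2 of 4 neighbours ≥ 1, goes locally extinct.
  limpets: 1 of 3 neighbours < 2, below threshold.
Round 3 — checking thresholds:
  copepods: 2 of 3 neighbours < 3, below threshold.
  gobies: 3 of 5 neighbours < 5, below threshold.
  limpets: 2 of 3 neighbours ≥ 2, goes locally extinct.
Round 4 — no new extinctions; cascade stops.

2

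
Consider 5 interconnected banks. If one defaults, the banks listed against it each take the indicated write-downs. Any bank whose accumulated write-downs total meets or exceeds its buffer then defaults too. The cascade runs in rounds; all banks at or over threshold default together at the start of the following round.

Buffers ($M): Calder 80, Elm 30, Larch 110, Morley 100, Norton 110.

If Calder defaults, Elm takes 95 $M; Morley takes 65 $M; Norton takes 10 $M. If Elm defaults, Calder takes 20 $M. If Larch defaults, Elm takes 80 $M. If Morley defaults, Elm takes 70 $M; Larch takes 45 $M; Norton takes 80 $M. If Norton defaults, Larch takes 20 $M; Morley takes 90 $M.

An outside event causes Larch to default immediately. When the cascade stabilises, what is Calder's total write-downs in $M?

20

Round 1 — Larch defaults (initial).
  Elm: +80 → 80 ≥ 30
Round 2 — Elm defaults.
  Calder: +20 → 20 < 80
No further defaults.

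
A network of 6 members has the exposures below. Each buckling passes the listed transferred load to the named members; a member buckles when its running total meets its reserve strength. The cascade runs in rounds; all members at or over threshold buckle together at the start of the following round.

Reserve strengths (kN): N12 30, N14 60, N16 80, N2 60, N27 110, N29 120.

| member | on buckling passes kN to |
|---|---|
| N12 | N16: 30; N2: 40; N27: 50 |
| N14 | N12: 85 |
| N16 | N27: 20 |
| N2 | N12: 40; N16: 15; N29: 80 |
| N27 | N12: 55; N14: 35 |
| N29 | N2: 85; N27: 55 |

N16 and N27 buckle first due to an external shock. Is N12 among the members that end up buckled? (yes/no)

yes

Round 1 — N16, N27 buckle (initial).
  N12: +55 → 55 ≥ 30
  N14: +35 → 35 < 60
Round 2 — N12 buckles.
  N2: +40 → 40 < 60
No further bucklings.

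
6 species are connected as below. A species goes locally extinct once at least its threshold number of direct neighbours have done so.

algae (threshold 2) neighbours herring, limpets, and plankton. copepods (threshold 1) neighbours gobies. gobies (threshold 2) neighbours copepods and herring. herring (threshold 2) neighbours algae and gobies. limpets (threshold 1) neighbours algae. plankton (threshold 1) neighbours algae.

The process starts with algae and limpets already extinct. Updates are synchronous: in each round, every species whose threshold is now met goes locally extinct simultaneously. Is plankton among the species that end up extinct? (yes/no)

yes

Round 1 — algae, limpets go locally extinct (initial).
Round 2 — checking thresholds:
  herring: 1 of 2 neighbours < 2, holds.
  plankton: 1 of 1 neighbours ≥ 1, goes locally extinct.
Round 3 — no new extinctions; cascade stops.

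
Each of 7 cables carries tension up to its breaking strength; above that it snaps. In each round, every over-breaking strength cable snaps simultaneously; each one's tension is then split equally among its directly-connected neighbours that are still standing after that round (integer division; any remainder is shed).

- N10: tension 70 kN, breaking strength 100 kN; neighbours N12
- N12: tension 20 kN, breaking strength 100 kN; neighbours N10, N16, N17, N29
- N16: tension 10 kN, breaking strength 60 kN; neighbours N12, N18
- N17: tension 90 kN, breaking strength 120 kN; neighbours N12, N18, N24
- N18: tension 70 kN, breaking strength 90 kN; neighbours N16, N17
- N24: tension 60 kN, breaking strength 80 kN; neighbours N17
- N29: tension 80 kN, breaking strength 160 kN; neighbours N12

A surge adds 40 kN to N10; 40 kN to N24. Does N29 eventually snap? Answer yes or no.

no

Round 1 — N10 at 110 > 100; N24 at 100 > 80. N10, N24 snap.
  N10 sheds 110 kN to N12: 110 each.
    N12: 20+110 = 130 > 100
  N24 sheds 100 kN to N17: 100 each.
    N17: 90+100 = 190 > 120
Round 2 — N12, N17 snap.
  N12 sheds 130 kN to N16, N29: 65 each.
    N16: 10+65 = 75 > 60
    N29: 80+65 = 145 ≤ 160
  N17 sheds 190 kN to N18: 190 each.
    N18: 70+190 = 260 > 90
Round 3 — N16, N18 snap.
  N16 sheds 75 kN: no online neighbours, lost.
  N18 sheds 260 kN: no online neighbours, lost.
No further breaks.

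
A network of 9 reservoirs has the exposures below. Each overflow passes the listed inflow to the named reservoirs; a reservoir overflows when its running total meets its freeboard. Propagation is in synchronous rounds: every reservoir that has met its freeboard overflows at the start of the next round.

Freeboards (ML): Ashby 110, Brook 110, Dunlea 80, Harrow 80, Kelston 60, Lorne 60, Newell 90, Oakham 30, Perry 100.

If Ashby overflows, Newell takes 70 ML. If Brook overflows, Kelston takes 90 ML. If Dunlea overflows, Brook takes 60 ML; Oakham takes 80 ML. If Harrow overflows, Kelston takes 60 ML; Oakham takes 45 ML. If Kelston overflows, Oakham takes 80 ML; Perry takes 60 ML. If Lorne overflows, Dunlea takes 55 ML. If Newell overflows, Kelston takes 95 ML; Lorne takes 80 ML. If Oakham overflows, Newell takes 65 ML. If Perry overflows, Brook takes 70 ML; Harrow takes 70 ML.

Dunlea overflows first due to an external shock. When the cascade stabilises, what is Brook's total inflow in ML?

Round 1 — Dunlea overflows (initial).
  Brook: +60 → 60 < 110
  Oakham: +80 → 80 ≥ 30
Round 2 — Oakham overflows.
  Newell: +65 → 65 < 90
No further overflows.

60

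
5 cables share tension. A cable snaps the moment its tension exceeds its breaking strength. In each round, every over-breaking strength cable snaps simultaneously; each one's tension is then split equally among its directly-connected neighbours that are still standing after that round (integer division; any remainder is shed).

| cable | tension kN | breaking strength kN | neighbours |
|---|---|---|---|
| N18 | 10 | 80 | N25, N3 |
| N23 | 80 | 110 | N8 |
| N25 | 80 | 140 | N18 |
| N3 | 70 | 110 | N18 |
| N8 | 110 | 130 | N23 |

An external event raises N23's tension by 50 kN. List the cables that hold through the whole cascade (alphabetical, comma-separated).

N18, N25, N3

Round 1 — N23 at 130 > 110. N23 snaps.
  N23 sheds 130 kN to N8: 130 each.
    N8: 110+130 = 240 > 130
Round 2 — N8 snaps.
  N8 sheds 240 kN: no online neighbours, lost.
No further breaks.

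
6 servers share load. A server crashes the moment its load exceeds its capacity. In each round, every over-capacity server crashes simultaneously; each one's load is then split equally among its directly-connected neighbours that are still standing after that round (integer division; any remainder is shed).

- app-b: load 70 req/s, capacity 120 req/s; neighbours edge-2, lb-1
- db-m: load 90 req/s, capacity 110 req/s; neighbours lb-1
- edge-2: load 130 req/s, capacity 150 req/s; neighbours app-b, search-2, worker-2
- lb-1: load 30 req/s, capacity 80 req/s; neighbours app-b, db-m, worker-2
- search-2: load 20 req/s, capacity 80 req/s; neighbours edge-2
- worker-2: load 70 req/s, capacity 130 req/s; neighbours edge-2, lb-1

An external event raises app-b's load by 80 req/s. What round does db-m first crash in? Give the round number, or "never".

Round 1 — app-b at 150 > 120. app-b crashes.
  app-b sheds 150 req/s to edge-2, lb-1: 75 each.
    edge-2: 130+75 = 205 > 150
    lb-1: 30+75 = 105 > 80
Round 2 — edge-2, lb-1 crash.
  edge-2 sheds 205 req/s to search-2, worker-2: 102 each (1 lost).
    search-2: 20+102 = 122 > 80
    worker-2: 70+102 = 172 > 130
  lb-1 sheds 105 req/s to db-m, worker-2: 52 each (1 lost).
    db-m: 90+52 = 142 > 110
    worker-2: 172+52 = 224 > 130
Round 3 — db-m, search-2, worker-2 crash.
  db-m sheds 142 req/s: no online neighbours, lost.
  search-2 sheds 122 req/s: no online neighbours, lost.
  worker-2 sheds 224 req/s: no online neighbours, lost.
No further crashes.

3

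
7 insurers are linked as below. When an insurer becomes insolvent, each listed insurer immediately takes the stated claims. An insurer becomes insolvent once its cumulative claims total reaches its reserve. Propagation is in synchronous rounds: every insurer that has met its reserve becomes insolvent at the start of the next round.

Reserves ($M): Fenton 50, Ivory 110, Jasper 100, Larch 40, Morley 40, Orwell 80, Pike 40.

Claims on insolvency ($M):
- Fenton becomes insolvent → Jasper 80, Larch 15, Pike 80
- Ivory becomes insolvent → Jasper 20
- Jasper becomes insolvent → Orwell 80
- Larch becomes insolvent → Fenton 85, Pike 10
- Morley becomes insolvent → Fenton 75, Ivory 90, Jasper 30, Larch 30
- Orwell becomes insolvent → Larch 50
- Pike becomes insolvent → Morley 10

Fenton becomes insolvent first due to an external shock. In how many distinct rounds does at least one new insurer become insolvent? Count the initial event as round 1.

Round 1 — Fenton becomes insolvent (initial).
  Jasper: +80 → 80 < 100
  Larch: +15 → 15 < 40
  Pike: +80 → 80 ≥ 40
Round 2 — Pike becomes insolvent.
  Morley: +10 → 10 < 40
No further insolvencies.

2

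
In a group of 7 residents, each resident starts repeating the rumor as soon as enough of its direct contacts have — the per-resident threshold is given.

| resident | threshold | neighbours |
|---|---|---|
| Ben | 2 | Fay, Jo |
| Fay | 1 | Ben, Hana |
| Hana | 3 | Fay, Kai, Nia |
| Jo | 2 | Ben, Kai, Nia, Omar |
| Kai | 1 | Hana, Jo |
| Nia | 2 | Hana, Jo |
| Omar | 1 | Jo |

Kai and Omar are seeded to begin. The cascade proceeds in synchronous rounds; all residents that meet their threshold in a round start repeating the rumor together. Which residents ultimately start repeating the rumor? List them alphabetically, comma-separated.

Jo, Kai, Omar

Round 1 — Kai, Omar start repeating the rumor (initial).
Round 2 — checking thresholds:
  Hana: 1 of 3 neighbours < 3, holds.
  Jo: 2 of 4 neighbours ≥ 2, starts repeating the rumor.
Round 3 — no new spreads; cascade stops.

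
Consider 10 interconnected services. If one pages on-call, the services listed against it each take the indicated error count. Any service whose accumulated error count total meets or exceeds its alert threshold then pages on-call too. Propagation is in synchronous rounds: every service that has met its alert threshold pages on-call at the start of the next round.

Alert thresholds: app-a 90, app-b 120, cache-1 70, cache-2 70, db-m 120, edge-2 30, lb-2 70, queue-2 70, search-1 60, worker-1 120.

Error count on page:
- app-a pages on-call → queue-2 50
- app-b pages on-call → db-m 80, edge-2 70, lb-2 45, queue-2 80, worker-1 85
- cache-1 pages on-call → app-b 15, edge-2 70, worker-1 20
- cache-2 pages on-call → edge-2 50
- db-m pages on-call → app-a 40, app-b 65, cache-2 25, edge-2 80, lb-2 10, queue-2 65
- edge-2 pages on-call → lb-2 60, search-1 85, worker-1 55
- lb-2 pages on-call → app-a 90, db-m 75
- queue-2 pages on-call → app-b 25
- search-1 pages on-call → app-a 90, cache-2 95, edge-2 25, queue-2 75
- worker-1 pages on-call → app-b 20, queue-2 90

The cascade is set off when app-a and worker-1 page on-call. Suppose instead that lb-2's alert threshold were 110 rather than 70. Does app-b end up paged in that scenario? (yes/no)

With lb-2's alert threshold at 110:
Round 1 — app-a, worker-1 page on-call (initial).
  app-b: +20 → 20 < 120
  queue-2: +50+90 → 140 ≥ 70
Round 2 — queue-2 pages on-call.
  app-b: +25 → 45 < 120
No further pages.

no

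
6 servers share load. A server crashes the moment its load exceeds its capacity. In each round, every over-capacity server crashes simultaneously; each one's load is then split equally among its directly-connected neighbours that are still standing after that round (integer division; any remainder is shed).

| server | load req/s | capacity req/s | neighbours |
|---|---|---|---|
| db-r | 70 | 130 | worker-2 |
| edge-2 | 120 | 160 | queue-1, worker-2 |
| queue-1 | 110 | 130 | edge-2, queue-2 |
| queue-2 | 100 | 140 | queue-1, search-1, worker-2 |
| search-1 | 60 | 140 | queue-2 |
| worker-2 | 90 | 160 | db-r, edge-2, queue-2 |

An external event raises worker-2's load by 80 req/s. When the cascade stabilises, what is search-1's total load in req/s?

Round 1 — worker-2 at 170 > 160. worker-2 crashes.
  worker-2 sheds 170 req/s to db-r, edge-2, queue-2: 56 each (2 lost).
    db-r: 70+56 = 126 ≤ 130
    edge-2: 120+56 = 176 > 160
    queue-2: 100+56 = 156 > 140
Round 2 — edge-2, queue-2 crash.
  edge-2 sheds 176 req/s to queue-1: 176 each.
    queue-1: 110+176 = 286 > 130
  queue-2 sheds 156 req/s to queue-1, search-1: 78 each.
    queue-1: 286+78 = 364 > 130
    search-1: 60+78 = 138 ≤ 140
Round 3 — queue-1 crashes.
  queue-1 sheds 364 req/s: no online neighbours, lost.
No further crashes.

138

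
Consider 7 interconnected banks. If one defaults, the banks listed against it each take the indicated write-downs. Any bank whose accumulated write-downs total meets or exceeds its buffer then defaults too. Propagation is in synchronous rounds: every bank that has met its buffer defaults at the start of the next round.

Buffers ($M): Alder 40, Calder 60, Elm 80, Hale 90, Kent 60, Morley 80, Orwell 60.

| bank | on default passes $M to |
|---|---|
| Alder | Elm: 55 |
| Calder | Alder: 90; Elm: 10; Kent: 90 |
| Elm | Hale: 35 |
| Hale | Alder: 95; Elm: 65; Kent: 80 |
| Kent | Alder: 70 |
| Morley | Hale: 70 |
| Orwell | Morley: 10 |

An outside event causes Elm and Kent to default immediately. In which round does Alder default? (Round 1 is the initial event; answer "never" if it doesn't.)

2

Round 1 — Elm, Kent default (initial).
  Alder: +70 → 70 ≥ 40
  Hale: +35 → 35 < 90
Round 2 — Alder defaults.
No further defaults.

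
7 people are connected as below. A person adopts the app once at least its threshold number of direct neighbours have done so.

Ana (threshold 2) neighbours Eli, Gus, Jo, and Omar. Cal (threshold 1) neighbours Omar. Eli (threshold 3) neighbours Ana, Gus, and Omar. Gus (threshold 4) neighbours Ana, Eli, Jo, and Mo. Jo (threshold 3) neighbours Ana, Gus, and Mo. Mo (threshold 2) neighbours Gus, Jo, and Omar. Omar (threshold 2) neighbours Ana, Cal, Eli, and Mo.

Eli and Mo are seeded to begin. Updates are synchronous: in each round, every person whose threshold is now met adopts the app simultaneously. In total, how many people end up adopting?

Round 1 — Eli, Mo adopt the app (initial).
Round 2 — checking thresholds:
  Ana: 1 of 4 neighbours < 2, below threshold.
  Gus: 2 of 4 neighbours < 4, below threshold.
  Jo: 1 of 3 neighbours < 3, below threshold.
  Omar: 2 of 4 neighbours ≥ 2, adopts the app.
Round 3 — checking thresholds:
  Ana: 2 of 4 neighbours ≥ 2, adopts the app.
  Cal: 1 of 1 neighbours ≥ 1, adopts the app.
  Gus: 2 of 4 neighbours < 4, below threshold.
  Jo: 1 of 3 neighbours < 3, below threshold.
Round 4 — no new adoptions; cascade stops.

5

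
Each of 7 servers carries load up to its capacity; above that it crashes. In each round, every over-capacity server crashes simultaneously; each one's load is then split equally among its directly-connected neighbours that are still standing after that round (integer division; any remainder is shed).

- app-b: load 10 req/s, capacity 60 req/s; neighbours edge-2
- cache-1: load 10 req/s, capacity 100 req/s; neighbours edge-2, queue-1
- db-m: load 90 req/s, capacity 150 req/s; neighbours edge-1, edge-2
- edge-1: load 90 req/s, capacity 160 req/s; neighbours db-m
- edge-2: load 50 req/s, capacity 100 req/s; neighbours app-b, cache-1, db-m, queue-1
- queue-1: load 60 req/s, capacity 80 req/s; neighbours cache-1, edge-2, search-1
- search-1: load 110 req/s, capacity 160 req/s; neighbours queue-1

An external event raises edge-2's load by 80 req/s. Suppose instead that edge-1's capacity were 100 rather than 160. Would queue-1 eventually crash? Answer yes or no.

With edge-1's capacity at 100:
Round 1 — edge-2 at 130 > 100. edge-2 crashes.
  edge-2 sheds 130 req/s to app-b, cache-1, db-m, queue-1: 32 each (2 lost).
    app-b: 10+32 = 42 ≤ 60
    cache-1: 10+32 = 42 ≤ 100
    db-m: 90+32 = 122 ≤ 150
    queue-1: 60+32 = 92 > 80
Round 2 — queue-1 crashes.
  queue-1 sheds 92 req/s to cache-1, search-1: 46 each.
    cache-1: 42+46 = 88 ≤ 100
    search-1: 110+46 = 156 ≤ 160
No further crashes.

yes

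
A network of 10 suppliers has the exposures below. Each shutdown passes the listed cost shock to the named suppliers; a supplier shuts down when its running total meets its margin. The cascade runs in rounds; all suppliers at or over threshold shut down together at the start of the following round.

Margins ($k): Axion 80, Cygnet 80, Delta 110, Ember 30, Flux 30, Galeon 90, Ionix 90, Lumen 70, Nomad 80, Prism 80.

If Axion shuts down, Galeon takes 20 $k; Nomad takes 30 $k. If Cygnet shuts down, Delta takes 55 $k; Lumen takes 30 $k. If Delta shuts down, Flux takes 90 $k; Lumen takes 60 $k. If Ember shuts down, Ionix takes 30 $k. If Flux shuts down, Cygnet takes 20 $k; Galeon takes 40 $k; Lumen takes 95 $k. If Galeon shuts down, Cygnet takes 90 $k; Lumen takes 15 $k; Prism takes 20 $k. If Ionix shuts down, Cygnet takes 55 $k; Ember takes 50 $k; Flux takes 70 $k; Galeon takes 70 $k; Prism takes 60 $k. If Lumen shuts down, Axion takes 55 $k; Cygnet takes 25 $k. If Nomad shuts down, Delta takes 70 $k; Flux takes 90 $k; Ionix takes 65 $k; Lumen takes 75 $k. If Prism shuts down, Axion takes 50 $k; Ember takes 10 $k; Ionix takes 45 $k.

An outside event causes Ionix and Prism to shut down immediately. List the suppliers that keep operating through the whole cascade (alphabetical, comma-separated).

Delta, Nomad

Round 1 — Ionix, Prism shut down (initial).
  Axion: +50 → 50 < 80
  Cygnet: +55 → 55 < 80
  Ember: +50+10 → 60 ≥ 30
  Flux: +70 → 70 ≥ 30
  Galeon: +70 → 70 < 90
Round 2 — Ember, Flux shut down.
  Cygnet: +20 → 75 < 80
  Galeon: +40 → 110 ≥ 90
  Lumen: +95 → 95 ≥ 70
Round 3 — Galeon, Lumen shut down.
  Axion: +55 → 105 ≥ 80
  Cygnet: +90+25 → 190 ≥ 80
Round 4 — Axion, Cygnet shut down.
  Delta: +55 → 55 < 110
  Nomad: +30 → 30 < 80
No further shutdowns.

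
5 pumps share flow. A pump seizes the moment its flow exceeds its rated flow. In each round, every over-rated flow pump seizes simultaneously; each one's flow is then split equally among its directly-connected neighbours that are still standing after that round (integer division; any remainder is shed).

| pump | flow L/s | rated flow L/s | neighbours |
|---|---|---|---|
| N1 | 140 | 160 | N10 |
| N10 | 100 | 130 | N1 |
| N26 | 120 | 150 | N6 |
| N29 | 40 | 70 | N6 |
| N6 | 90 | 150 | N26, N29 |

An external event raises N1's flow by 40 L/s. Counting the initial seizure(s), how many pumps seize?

Round 1 — N1 at 180 > 160. N1 seizes.
  N1 sheds 180 L/s to N10: 180 each.
    N10: 100+180 = 280 > 130
Round 2 — N10 seizes.
  N10 sheds 280 L/s: no online neighbours, lost.
No further seizures.

2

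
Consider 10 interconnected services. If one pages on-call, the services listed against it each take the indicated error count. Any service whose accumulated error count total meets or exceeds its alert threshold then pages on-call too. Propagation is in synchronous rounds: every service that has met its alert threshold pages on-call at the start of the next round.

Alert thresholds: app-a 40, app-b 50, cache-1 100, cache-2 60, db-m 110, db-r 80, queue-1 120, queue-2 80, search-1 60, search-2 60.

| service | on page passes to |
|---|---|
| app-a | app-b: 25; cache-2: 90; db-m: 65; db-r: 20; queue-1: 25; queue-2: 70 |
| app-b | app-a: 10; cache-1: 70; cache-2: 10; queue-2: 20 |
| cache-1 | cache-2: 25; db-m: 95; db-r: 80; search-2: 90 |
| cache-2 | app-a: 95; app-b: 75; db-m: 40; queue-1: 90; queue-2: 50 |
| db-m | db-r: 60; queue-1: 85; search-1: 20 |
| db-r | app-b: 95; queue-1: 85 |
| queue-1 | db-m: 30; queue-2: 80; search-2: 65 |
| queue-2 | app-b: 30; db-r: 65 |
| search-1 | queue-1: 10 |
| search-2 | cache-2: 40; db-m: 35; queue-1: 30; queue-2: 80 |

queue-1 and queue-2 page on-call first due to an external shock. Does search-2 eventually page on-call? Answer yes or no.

Round 1 — queue-1, queue-2 page on-call (initial).
  app-b: +30 → 30 < 50
  db-m: +30 → 30 < 110
  db-r: +65 → 65 < 80
  search-2: +65 → 65 ≥ 60
Round 2 — search-2 pages on-call.
  cache-2: +40 → 40 < 60
  db-m: +35 → 65 < 110
No further pages.

yes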